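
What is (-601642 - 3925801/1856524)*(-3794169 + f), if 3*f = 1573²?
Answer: 4975069262022586601/2784786 ≈ 1.7865e+12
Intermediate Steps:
f = 2474329/3 (f = (⅓)*1573² = (⅓)*2474329 = 2474329/3 ≈ 8.2478e+5)
(-601642 - 3925801/1856524)*(-3794169 + f) = (-601642 - 3925801/1856524)*(-3794169 + 2474329/3) = (-601642 - 3925801*1/1856524)*(-8908178/3) = (-601642 - 3925801/1856524)*(-8908178/3) = -1116966738209/1856524*(-8908178/3) = 4975069262022586601/2784786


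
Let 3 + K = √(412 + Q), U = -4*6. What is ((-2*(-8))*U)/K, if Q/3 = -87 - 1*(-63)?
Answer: -1152/331 - 768*√85/331 ≈ -24.872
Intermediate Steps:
Q = -72 (Q = 3*(-87 - 1*(-63)) = 3*(-87 + 63) = 3*(-24) = -72)
U = -24
K = -3 + 2*√85 (K = -3 + √(412 - 72) = -3 + √340 = -3 + 2*√85 ≈ 15.439)
((-2*(-8))*U)/K = (-2*(-8)*(-24))/(-3 + 2*√85) = (16*(-24))/(-3 + 2*√85) = -384/(-3 + 2*√85)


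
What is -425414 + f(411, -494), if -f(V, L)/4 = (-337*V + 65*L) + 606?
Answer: 254630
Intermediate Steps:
f(V, L) = -2424 - 260*L + 1348*V (f(V, L) = -4*((-337*V + 65*L) + 606) = -4*(606 - 337*V + 65*L) = -2424 - 260*L + 1348*V)
-425414 + f(411, -494) = -425414 + (-2424 - 260*(-494) + 1348*411) = -425414 + (-2424 + 128440 + 554028) = -425414 + 680044 = 254630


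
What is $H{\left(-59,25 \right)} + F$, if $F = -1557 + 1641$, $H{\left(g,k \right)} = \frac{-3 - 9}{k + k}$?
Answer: $\frac{2094}{25} \approx 83.76$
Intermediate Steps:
$H{\left(g,k \right)} = - \frac{6}{k}$ ($H{\left(g,k \right)} = - \frac{12}{2 k} = - 12 \frac{1}{2 k} = - \frac{6}{k}$)
$F = 84$
$H{\left(-59,25 \right)} + F = - \frac{6}{25} + 84 = \frac{2094}{25}$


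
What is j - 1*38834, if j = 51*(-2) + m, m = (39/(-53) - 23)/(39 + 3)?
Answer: -43336397/1113 ≈ -38937.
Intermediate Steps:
m = -629/1113 (m = (39*(-1/53) - 23)/42 = (-39/53 - 23)*(1/42) = -1258/53*1/42 = -629/1113 ≈ -0.56514)
j = -114155/1113 (j = 51*(-2) - 629/1113 = -102 - 629/1113 = -114155/1113 ≈ -102.57)
j - 1*38834 = -114155/1113 - 1*38834 = -114155/1113 - 38834 = -43336397/1113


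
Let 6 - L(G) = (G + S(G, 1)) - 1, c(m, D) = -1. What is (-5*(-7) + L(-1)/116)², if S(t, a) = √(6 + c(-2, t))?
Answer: (4068 - √5)²/13456 ≈ 1228.5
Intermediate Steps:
S(t, a) = √5 (S(t, a) = √(6 - 1) = √5)
L(G) = 7 - G - √5 (L(G) = 6 - ((G + √5) - 1) = 6 - (-1 + G + √5) = 6 + (1 - G - √5) = 7 - G - √5)
(-5*(-7) + L(-1)/116)² = (-5*(-7) + (7 - 1*(-1) - √5)/116)² = (35 + (7 + 1 - √5)*(1/116))² = (35 + (8 - √5)*(1/116))² = (35 + (2/29 - √5/116))² = (1017/29 - √5/116)²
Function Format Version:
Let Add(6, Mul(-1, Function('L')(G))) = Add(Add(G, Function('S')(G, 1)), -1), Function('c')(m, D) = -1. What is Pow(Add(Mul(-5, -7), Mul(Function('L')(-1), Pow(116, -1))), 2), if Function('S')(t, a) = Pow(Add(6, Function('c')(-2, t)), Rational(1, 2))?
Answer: Mul(Rational(1, 13456), Pow(Add(4068, Mul(-1, Pow(5, Rational(1, 2)))), 2)) ≈ 1228.5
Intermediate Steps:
Function('S')(t, a) = Pow(5, Rational(1, 2)) (Function('S')(t, a) = Pow(Add(6, -1), Rational(1, 2)) = Pow(5, Rational(1, 2)))
Function('L')(G) = Add(7, Mul(-1, G), Mul(-1, Pow(5, Rational(1, 2)))) (Function('L')(G) = Add(6, Mul(-1, Add(Add(G, Pow(5, Rational(1, 2))), -1))) = Add(6, Mul(-1, Add(-1, G, Pow(5, Rational(1, 2))))) = Add(6, Add(1, Mul(-1, G), Mul(-1, Pow(5, Rational(1, 2))))) = Add(7, Mul(-1, G), Mul(-1, Pow(5, Rational(1, 2)))))
Pow(Add(Mul(-5, -7), Mul(Function('L')(-1), Pow(116, -1))), 2) = Pow(Add(Mul(-5, -7), Mul(Add(7, Mul(-1, -1), Mul(-1, Pow(5, Rational(1, 2)))), Pow(116, -1))), 2) = Pow(Add(35, Mul(Add(7, 1, Mul(-1, Pow(5, Rational(1, 2)))), Rational(1, 116))), 2) = Pow(Add(35, Mul(Add(8, Mul(-1, Pow(5, Rational(1, 2)))), Rational(1, 116))), 2) = Pow(Add(35, Add(Rational(2, 29), Mul(Rational(-1, 116), Pow(5, Rational(1, 2))))), 2) = Pow(Add(Rational(1017, 29), Mul(Rational(-1, 116), Pow(5, Rational(1, 2)))), 2)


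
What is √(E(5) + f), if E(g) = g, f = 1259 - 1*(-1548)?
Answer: 2*√703 ≈ 53.028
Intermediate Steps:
f = 2807 (f = 1259 + 1548 = 2807)
√(E(5) + f) = √(5 + 2807) = √2812 = 2*√703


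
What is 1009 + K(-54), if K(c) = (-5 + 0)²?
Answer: 1034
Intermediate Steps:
K(c) = 25 (K(c) = (-5)² = 25)
1009 + K(-54) = 1009 + 25 = 1034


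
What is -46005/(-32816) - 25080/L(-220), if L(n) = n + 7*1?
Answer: 277608115/2329936 ≈ 119.15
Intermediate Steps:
L(n) = 7 + n (L(n) = n + 7 = 7 + n)
-46005/(-32816) - 25080/L(-220) = -46005/(-32816) - 25080/(7 - 220) = -46005*(-1/32816) - 25080/(-213) = 46005/32816 - 25080*(-1/213) = 46005/32816 + 8360/71 = 277608115/2329936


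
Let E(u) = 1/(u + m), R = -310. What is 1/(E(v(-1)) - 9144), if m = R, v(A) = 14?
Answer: -296/2706625 ≈ -0.00010936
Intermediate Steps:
m = -310
E(u) = 1/(-310 + u) (E(u) = 1/(u - 310) = 1/(-310 + u))
1/(E(v(-1)) - 9144) = 1/(1/(-310 + 14) - 9144) = 1/(1/(-296) - 9144) = 1/(-1/296 - 9144) = 1/(-2706625/296) = -296/2706625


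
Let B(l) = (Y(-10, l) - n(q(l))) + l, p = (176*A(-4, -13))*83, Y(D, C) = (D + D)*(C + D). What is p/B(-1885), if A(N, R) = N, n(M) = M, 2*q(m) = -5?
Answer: -116864/72035 ≈ -1.6223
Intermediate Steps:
q(m) = -5/2 (q(m) = (½)*(-5) = -5/2)
Y(D, C) = 2*D*(C + D) (Y(D, C) = (2*D)*(C + D) = 2*D*(C + D))
p = -58432 (p = (176*(-4))*83 = -704*83 = -58432)
B(l) = 405/2 - 19*l (B(l) = (2*(-10)*(l - 10) - 1*(-5/2)) + l = (2*(-10)*(-10 + l) + 5/2) + l = ((200 - 20*l) + 5/2) + l = (405/2 - 20*l) + l = 405/2 - 19*l)
p/B(-1885) = -58432/(405/2 - 19*(-1885)) = -58432/(405/2 + 35815) = -58432/72035/2 = -58432*2/72035 = -116864/72035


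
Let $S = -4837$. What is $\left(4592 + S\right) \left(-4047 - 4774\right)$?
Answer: $2161145$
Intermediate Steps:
$\left(4592 + S\right) \left(-4047 - 4774\right) = \left(4592 - 4837\right) \left(-4047 - 4774\right) = \left(-245\right) \left(-8821\right) = 2161145$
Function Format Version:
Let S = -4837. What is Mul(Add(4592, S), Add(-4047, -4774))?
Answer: 2161145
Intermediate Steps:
Mul(Add(4592, S), Add(-4047, -4774)) = Mul(Add(4592, -4837), Add(-4047, -4774)) = Mul(-245, -8821) = 2161145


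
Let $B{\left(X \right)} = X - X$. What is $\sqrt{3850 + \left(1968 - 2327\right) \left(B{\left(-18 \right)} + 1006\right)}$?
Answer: $2 i \sqrt{89326} \approx 597.75 i$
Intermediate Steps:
$B{\left(X \right)} = 0$
$\sqrt{3850 + \left(1968 - 2327\right) \left(B{\left(-18 \right)} + 1006\right)} = \sqrt{3850 + \left(1968 - 2327\right) \left(0 + 1006\right)} = \sqrt{3850 - 361154} = \sqrt{-357304} = 2 i \sqrt{89326}$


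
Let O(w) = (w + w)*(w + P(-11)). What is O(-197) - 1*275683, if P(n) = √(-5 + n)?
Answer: -198065 - 1576*I ≈ -1.9807e+5 - 1576.0*I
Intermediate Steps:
O(w) = 2*w*(w + 4*I) (O(w) = (w + w)*(w + √(-5 - 11)) = (2*w)*(w + √(-16)) = (2*w)*(w + 4*I) = 2*w*(w + 4*I))
O(-197) - 1*275683 = 2*(-197)*(-197 + 4*I) - 1*275683 = (77618 - 1576*I) - 275683 = -198065 - 1576*I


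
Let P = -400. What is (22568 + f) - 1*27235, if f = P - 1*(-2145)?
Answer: -2922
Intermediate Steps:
f = 1745 (f = -400 - 1*(-2145) = -400 + 2145 = 1745)
(22568 + f) - 1*27235 = (22568 + 1745) - 1*27235 = 24313 - 27235 = -2922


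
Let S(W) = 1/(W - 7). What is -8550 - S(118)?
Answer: -949051/111 ≈ -8550.0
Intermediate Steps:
S(W) = 1/(-7 + W)
-8550 - S(118) = -8550 - 1/(-7 + 118) = -8550 - 1/111 = -949051/111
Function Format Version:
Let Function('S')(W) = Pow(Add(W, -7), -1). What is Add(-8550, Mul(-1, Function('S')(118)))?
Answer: Rational(-949051, 111) ≈ -8550.0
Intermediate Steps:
Function('S')(W) = Pow(Add(-7, W), -1)
Add(-8550, Mul(-1, Function('S')(118))) = Add(-8550, Mul(-1, Pow(Add(-7, 118), -1))) = Add(-8550, Mul(-1, Pow(111, -1))) = Add(-8550, Mul(-1, Rational(1, 111))) = Add(-8550, Rational(-1, 111)) = Rational(-949051, 111)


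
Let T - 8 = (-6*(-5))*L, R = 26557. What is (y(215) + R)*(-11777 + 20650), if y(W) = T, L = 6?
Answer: 237308385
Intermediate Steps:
T = 188 (T = 8 - 6*(-5)*6 = 8 + 30*6 = 8 + 180 = 188)
y(W) = 188
(y(215) + R)*(-11777 + 20650) = (188 + 26557)*(-11777 + 20650) = 26745*8873 = 237308385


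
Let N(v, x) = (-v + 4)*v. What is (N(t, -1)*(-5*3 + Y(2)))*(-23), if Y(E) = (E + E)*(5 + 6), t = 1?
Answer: -2001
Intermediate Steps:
Y(E) = 22*E (Y(E) = (2*E)*11 = 22*E)
N(v, x) = v*(4 - v) (N(v, x) = (4 - v)*v = v*(4 - v))
(N(t, -1)*(-5*3 + Y(2)))*(-23) = ((1*(4 - 1*1))*(-5*3 + 22*2))*(-23) = ((1*(4 - 1))*(-15 + 44))*(-23) = ((1*3)*29)*(-23) = (3*29)*(-23) = 87*(-23) = -2001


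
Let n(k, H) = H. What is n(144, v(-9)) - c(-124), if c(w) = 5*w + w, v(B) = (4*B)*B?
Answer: 1068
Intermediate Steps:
v(B) = 4*B**2
c(w) = 6*w
n(144, v(-9)) - c(-124) = 4*(-9)**2 - 6*(-124) = 4*81 - 1*(-744) = 324 + 744 = 1068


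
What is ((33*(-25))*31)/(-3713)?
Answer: 25575/3713 ≈ 6.8880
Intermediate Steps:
((33*(-25))*31)/(-3713) = -825*31*(-1/3713) = -25575*(-1/3713) = 25575/3713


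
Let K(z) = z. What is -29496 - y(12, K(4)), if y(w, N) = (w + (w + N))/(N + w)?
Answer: -117991/4 ≈ -29498.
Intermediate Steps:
y(w, N) = (N + 2*w)/(N + w) (y(w, N) = (w + (N + w))/(N + w) = (N + 2*w)/(N + w))
-29496 - y(12, K(4)) = -29496 - (4 + 2*12)/(4 + 12) = -29496 - (4 + 24)/16 = -29496 - 28/16 = -29496 - 1*7/4 = -29496 - 7/4 = -117991/4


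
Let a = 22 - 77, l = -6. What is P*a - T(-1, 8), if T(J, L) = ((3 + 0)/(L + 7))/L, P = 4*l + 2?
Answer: 48399/40 ≈ 1210.0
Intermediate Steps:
P = -22 (P = 4*(-6) + 2 = -24 + 2 = -22)
T(J, L) = 3/(L*(7 + L)) (T(J, L) = (3/(7 + L))/L = 3/(L*(7 + L)))
a = -55
P*a - T(-1, 8) = -22*(-55) - 3/(8*(7 + 8)) = 1210 - 3/(8*15) = 1210 - 1*1/40 = 1210 - 1/40 = 48399/40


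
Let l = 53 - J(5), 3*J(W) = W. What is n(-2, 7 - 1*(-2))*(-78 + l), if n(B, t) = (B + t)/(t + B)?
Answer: -80/3 ≈ -26.667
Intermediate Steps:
J(W) = W/3
n(B, t) = 1 (n(B, t) = (B + t)/(B + t) = 1)
l = 154/3 (l = 53 - 5/3 = 154/3 ≈ 51.333)
n(-2, 7 - 1*(-2))*(-78 + l) = 1*(-78 + 154/3) = 1*(-80/3) = -80/3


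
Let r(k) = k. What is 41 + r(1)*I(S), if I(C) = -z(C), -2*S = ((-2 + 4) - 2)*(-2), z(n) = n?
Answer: 41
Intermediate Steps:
S = 0 (S = -((-2 + 4) - 2)*(-2)/2 = -(2 - 2)*(-2)/2 = -0*(-2) = -½*0 = 0)
I(C) = -C
41 + r(1)*I(S) = 41 + 1*(-1*0) = 41 + 1*0 = 41 + 0 = 41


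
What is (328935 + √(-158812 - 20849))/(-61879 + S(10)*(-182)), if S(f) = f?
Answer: -109645/21233 - I*√179661/63699 ≈ -5.1639 - 0.0066542*I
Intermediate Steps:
(328935 + √(-158812 - 20849))/(-61879 + S(10)*(-182)) = (328935 + √(-158812 - 20849))/(-61879 + 10*(-182)) = (328935 + √(-179661))/(-61879 - 1820) = (328935 + I*√179661)/(-63699) = (328935 + I*√179661)*(-1/63699) = -109645/21233 - I*√179661/63699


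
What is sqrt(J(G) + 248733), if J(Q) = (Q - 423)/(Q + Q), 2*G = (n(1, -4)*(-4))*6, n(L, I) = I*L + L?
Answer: sqrt(3979642)/4 ≈ 498.73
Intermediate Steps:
n(L, I) = L + I*L
G = 36 (G = (((1*(1 - 4))*(-4))*6)/2 = (((1*(-3))*(-4))*6)/2 = (-3*(-4)*6)/2 = (12*6)/2 = (1/2)*72 = 36)
J(Q) = (-423 + Q)/(2*Q) (J(Q) = (-423 + Q)/((2*Q)) = (-423 + Q)*(1/(2*Q)) = (-423 + Q)/(2*Q))
sqrt(J(G) + 248733) = sqrt((1/2)*(-423 + 36)/36 + 248733) = sqrt((1/2)*(1/36)*(-387) + 248733) = sqrt(-43/8 + 248733) = sqrt(1989821/8) = sqrt(3979642)/4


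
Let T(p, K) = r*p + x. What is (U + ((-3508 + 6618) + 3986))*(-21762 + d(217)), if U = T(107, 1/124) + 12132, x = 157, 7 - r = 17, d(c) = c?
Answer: -394596675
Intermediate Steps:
r = -10 (r = 7 - 1*17 = 7 - 17 = -10)
T(p, K) = 157 - 10*p (T(p, K) = -10*p + 157 = 157 - 10*p)
U = 11219 (U = (157 - 10*107) + 12132 = (157 - 1070) + 12132 = -913 + 12132 = 11219)
(U + ((-3508 + 6618) + 3986))*(-21762 + d(217)) = (11219 + ((-3508 + 6618) + 3986))*(-21762 + 217) = (11219 + (3110 + 3986))*(-21545) = (11219 + 7096)*(-21545) = 18315*(-21545) = -394596675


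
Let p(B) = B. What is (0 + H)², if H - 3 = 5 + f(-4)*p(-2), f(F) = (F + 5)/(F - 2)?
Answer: 625/9 ≈ 69.444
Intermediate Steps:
f(F) = (5 + F)/(-2 + F)
H = 25/3 (H = 3 + (5 + ((5 - 4)/(-2 - 4))*(-2)) = 3 + (5 + (1/(-6))*(-2)) = 3 + (5 - ⅙*1*(-2)) = 3 + (5 - ⅙*(-2)) = 3 + (5 + ⅓) = 3 + 16/3 = 25/3 ≈ 8.3333)
(0 + H)² = (0 + 25/3)² = (25/3)² = 625/9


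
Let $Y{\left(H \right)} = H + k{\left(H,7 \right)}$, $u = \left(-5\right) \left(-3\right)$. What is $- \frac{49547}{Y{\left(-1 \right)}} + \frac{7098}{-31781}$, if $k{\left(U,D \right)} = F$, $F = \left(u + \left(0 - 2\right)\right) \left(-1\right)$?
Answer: $\frac{1574553835}{444934} \approx 3538.8$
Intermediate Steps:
$u = 15$
$F = -13$ ($F = \left(15 + \left(0 - 2\right)\right) \left(-1\right) = \left(15 - 2\right) \left(-1\right) = 13 \left(-1\right) = -13$)
$k{\left(U,D \right)} = -13$
$Y{\left(H \right)} = -13 + H$ ($Y{\left(H \right)} = H - 13 = -13 + H$)
$- \frac{49547}{Y{\left(-1 \right)}} + \frac{7098}{-31781} = - \frac{49547}{-13 - 1} + \frac{7098}{-31781} = - \frac{49547}{-14} + 7098 \left(- \frac{1}{31781}\right) = \left(-49547\right) \left(- \frac{1}{14}\right) - \frac{7098}{31781} = \frac{49547}{14} - \frac{7098}{31781} = \frac{1574553835}{444934}$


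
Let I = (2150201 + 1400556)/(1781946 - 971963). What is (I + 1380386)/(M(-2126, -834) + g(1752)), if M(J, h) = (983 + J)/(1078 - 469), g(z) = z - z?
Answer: -226972827071585/308603523 ≈ -7.3548e+5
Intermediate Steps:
g(z) = 0
I = 3550757/809983 ≈ 4.3837
M(J, h) = 983/609 + J/609 (M(J, h) = (983 + J)/609 = (983 + J)*(1/609) = 983/609 + J/609)
(I + 1380386)/(M(-2126, -834) + g(1752)) = (3550757/809983 + 1380386)/((983/609 + (1/609)*(-2126)) + 0) = 1118092744195/(809983*((983/609 - 2126/609) + 0)) = 1118092744195/(809983*(-381/203 + 0)) = 1118092744195/(809983*(-381/203)) = (1118092744195/809983)*(-203/381) = -226972827071585/308603523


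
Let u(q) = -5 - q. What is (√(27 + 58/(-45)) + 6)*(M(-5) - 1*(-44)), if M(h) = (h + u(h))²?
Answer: 414 + 23*√5785/5 ≈ 763.87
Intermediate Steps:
M(h) = 25 (M(h) = (h + (-5 - h))² = (-5)² = 25)
(√(27 + 58/(-45)) + 6)*(M(-5) - 1*(-44)) = (√(27 + 58/(-45)) + 6)*(25 - 1*(-44)) = (√(27 + 58*(-1/45)) + 6)*(25 + 44) = (√(27 - 58/45) + 6)*69 = (√(1157/45) + 6)*69 = (√5785/15 + 6)*69 = (6 + √5785/15)*69 = 414 + 23*√5785/5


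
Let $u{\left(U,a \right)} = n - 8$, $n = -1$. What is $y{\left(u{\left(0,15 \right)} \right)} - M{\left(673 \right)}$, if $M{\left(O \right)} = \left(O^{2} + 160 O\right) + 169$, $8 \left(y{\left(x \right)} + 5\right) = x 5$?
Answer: $- \frac{4486309}{8} \approx -5.6079 \cdot 10^{5}$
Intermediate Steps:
$u{\left(U,a \right)} = -9$ ($u{\left(U,a \right)} = -1 - 8 = -9$)
$y{\left(x \right)} = -5 + \frac{5 x}{8}$ ($y{\left(x \right)} = -5 + \frac{x 5}{8} = -5 + \frac{5 x}{8}$)
$M{\left(O \right)} = 169 + O^{2} + 160 O$
$y{\left(u{\left(0,15 \right)} \right)} - M{\left(673 \right)} = \left(-5 + \frac{5}{8} \left(-9\right)\right) - \left(169 + 673^{2} + 160 \cdot 673\right) = \left(-5 - \frac{45}{8}\right) - \left(169 + 452929 + 107680\right) = - \frac{85}{8} - 560778 = - \frac{4486309}{8}$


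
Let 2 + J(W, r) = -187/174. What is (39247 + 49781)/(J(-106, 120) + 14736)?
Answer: 15490872/2563529 ≈ 6.0428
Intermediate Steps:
J(W, r) = -535/174 (J(W, r) = -2 - 187/174 = -535/174)
(39247 + 49781)/(J(-106, 120) + 14736) = (39247 + 49781)/(-535/174 + 14736) = 89028/(2563529/174) = 89028*(174/2563529) = 15490872/2563529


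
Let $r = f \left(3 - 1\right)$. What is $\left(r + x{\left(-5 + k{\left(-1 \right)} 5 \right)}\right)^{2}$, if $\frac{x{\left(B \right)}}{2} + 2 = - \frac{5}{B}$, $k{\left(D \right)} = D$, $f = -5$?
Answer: $169$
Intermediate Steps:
$r = -10$ ($r = - 5 \left(3 - 1\right) = \left(-5\right) 2 = -10$)
$x{\left(B \right)} = -4 - \frac{10}{B}$ ($x{\left(B \right)} = -4 + 2 \left(- \frac{5}{B}\right) = -4 - \frac{10}{B}$)
$\left(r + x{\left(-5 + k{\left(-1 \right)} 5 \right)}\right)^{2} = \left(-10 - \left(4 + \frac{10}{-5 - 5}\right)\right)^{2} = \left(-10 - \left(4 + \frac{10}{-10}\right)\right)^{2} = \left(-10 - 3\right)^{2} = \left(-13\right)^{2} = 169$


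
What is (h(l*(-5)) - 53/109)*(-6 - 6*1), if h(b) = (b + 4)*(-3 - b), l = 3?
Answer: 173292/109 ≈ 1589.8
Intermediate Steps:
h(b) = (-3 - b)*(4 + b) (h(b) = (4 + b)*(-3 - b) = (-3 - b)*(4 + b))
(h(l*(-5)) - 53/109)*(-6 - 6*1) = ((-12 - (3*(-5))**2 - 21*(-5)) - 53/109)*(-6 - 6*1) = ((-12 - 1*(-15)**2 - 7*(-15)) - 53*1/109)*(-6 - 6) = ((-12 - 1*225 + 105) - 53/109)*(-12) = ((-12 - 225 + 105) - 53/109)*(-12) = (-132 - 53/109)*(-12) = -14441/109*(-12) = 173292/109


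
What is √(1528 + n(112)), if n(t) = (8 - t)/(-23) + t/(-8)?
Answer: √803298/23 ≈ 38.968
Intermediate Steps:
n(t) = -8/23 - 15*t/184 (n(t) = (8 - t)*(-1/23) + t*(-⅛) = (-8/23 + t/23) - t/8 = -8/23 - 15*t/184)
√(1528 + n(112)) = √(1528 + (-8/23 - 15/184*112)) = √(1528 + (-8/23 - 210/23)) = √(1528 - 218/23) = √(34926/23) = √803298/23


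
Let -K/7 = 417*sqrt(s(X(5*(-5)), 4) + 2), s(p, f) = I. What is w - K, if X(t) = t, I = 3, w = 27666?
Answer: 27666 + 2919*sqrt(5) ≈ 34193.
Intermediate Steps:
s(p, f) = 3
K = -2919*sqrt(5) (K = -2919*sqrt(3 + 2) = -2919*sqrt(5) ≈ -6527.1)
w - K = 27666 - (-2919)*sqrt(5) = 27666 + 2919*sqrt(5)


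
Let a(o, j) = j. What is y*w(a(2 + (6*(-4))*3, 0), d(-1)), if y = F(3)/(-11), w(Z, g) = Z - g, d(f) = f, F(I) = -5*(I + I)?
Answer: 30/11 ≈ 2.7273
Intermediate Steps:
F(I) = -10*I
y = 30/11 (y = -10*3/(-11) = -30*(-1/11) = 30/11 ≈ 2.7273)
y*w(a(2 + (6*(-4))*3, 0), d(-1)) = 30*(0 - 1*(-1))/11 = 30*(0 + 1)/11 = (30/11)*1 = 30/11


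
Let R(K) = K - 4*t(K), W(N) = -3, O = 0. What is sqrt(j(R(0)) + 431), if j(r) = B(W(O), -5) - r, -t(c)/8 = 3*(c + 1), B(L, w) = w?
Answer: sqrt(330) ≈ 18.166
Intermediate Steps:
t(c) = -24 - 24*c (t(c) = -24*(c + 1) = -24*(1 + c) = -8*(3 + 3*c) = -24 - 24*c)
R(K) = 96 + 97*K (R(K) = K - 4*(-24 - 24*K) = K + (96 + 96*K) = 96 + 97*K)
j(r) = -5 - r
sqrt(j(R(0)) + 431) = sqrt((-5 - (96 + 97*0)) + 431) = sqrt((-5 - (96 + 0)) + 431) = sqrt((-5 - 1*96) + 431) = sqrt((-5 - 96) + 431) = sqrt(-101 + 431) = sqrt(330)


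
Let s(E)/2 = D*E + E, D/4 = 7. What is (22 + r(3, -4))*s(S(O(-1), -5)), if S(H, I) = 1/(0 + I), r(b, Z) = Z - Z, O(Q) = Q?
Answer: -1276/5 ≈ -255.20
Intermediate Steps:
D = 28 (D = 4*7 = 28)
r(b, Z) = 0
S(H, I) = 1/I
s(E) = 58*E (s(E) = 2*(28*E + E) = 2*(29*E) = 58*E)
(22 + r(3, -4))*s(S(O(-1), -5)) = (22 + 0)*(58/(-5)) = 22*(58*(-1/5)) = 22*(-58/5) = -1276/5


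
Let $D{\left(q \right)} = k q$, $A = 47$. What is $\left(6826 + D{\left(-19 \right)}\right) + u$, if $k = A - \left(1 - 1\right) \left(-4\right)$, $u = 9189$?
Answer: $15122$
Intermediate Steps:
$k = 47$ ($k = 47 - \left(1 - 1\right) \left(-4\right) = 47 - 0 \left(-4\right) = 47 - 0 = 47 + 0 = 47$)
$D{\left(q \right)} = 47 q$
$\left(6826 + D{\left(-19 \right)}\right) + u = \left(6826 + 47 \left(-19\right)\right) + 9189 = \left(6826 - 893\right) + 9189 = 5933 + 9189 = 15122$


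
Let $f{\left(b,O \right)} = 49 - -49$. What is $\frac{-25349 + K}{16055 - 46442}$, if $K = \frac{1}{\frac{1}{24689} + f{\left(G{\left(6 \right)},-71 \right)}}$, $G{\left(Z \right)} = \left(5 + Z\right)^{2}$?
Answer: $\frac{61332463838}{73522045401} \approx 0.8342$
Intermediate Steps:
$f{\left(b,O \right)} = 98$ ($f{\left(b,O \right)} = 49 + 49 = 98$)
$K = \frac{24689}{2419523}$ ($K = \frac{1}{\frac{1}{24689} + 98} = \frac{1}{\frac{2419523}{24689}} = \frac{24689}{2419523} \approx 0.010204$)
$\frac{-25349 + K}{16055 - 46442} = \frac{-25349 + \frac{24689}{2419523}}{16055 - 46442} = - \frac{61332463838}{2419523 \left(-30387\right)} = \left(- \frac{61332463838}{2419523}\right) \left(- \frac{1}{30387}\right) = \frac{61332463838}{73522045401}$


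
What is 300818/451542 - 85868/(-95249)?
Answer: 4816115867/3072065997 ≈ 1.5677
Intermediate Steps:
300818/451542 - 85868/(-95249) = 300818*(1/451542) - 85868*(-1/95249) = 21487/32253 + 85868/95249 = 4816115867/3072065997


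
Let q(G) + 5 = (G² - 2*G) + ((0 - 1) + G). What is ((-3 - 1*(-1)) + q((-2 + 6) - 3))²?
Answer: 64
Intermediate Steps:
q(G) = -6 + G² - G (q(G) = -5 + ((G² - 2*G) + ((0 - 1) + G)) = -5 + ((G² - 2*G) + (-1 + G)) = -5 + (-1 + G² - G) = -6 + G² - G)
((-3 - 1*(-1)) + q((-2 + 6) - 3))² = ((-3 - 1*(-1)) + (-6 + ((-2 + 6) - 3)² - ((-2 + 6) - 3)))² = ((-3 + 1) + (-6 + (4 - 3)² - (4 - 3)))² = (-2 + (-6 + 1² - 1*1))² = (-2 + (-6 + 1 - 1))² = (-2 - 6)² = (-8)² = 64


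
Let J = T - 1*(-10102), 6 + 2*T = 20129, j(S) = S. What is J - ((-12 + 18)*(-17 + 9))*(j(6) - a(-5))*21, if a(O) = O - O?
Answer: 52423/2 ≈ 26212.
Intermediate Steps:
T = 20123/2 (T = -3 + (½)*20129 = -3 + 20129/2 = 20123/2 ≈ 10062.)
a(O) = 0
J = 40327/2 (J = 20123/2 - 1*(-10102) = 20123/2 + 10102 = 40327/2 ≈ 20164.)
J - ((-12 + 18)*(-17 + 9))*(j(6) - a(-5))*21 = 40327/2 - ((-12 + 18)*(-17 + 9))*(6 - 1*0)*21 = 40327/2 - (6*(-8))*(6 + 0)*21 = 40327/2 - (-48*6)*21 = 40327/2 - (-288)*21 = 40327/2 - 1*(-6048) = 40327/2 + 6048 = 52423/2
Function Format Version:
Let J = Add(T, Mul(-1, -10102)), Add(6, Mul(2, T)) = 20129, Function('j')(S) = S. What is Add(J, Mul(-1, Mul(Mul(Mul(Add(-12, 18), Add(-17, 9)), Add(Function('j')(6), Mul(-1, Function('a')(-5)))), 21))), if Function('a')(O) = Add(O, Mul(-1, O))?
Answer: Rational(52423, 2) ≈ 26212.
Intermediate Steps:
T = Rational(20123, 2) (T = Add(-3, Mul(Rational(1, 2), 20129)) = Add(-3, Rational(20129, 2)) = Rational(20123, 2) ≈ 10062.)
Function('a')(O) = 0
J = Rational(40327, 2) (J = Add(Rational(20123, 2), Mul(-1, -10102)) = Add(Rational(20123, 2), 10102) = Rational(40327, 2) ≈ 20164.)
Add(J, Mul(-1, Mul(Mul(Mul(Add(-12, 18), Add(-17, 9)), Add(Function('j')(6), Mul(-1, Function('a')(-5)))), 21))) = Add(Rational(40327, 2), Mul(-1, Mul(Mul(Mul(Add(-12, 18), Add(-17, 9)), Add(6, Mul(-1, 0))), 21))) = Add(Rational(40327, 2), Mul(-1, Mul(Mul(Mul(6, -8), Add(6, 0)), 21))) = Add(Rational(40327, 2), Mul(-1, Mul(Mul(-48, 6), 21))) = Add(Rational(40327, 2), Mul(-1, Mul(-288, 21))) = Add(Rational(40327, 2), Mul(-1, -6048)) = Add(Rational(40327, 2), 6048) = Rational(52423, 2)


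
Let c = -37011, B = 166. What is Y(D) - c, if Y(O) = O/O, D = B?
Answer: 37012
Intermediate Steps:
D = 166
Y(O) = 1
Y(D) - c = 1 - 1*(-37011) = 1 + 37011 = 37012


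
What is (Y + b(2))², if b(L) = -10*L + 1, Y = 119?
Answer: 10000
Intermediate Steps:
b(L) = 1 - 10*L
(Y + b(2))² = (119 + (1 - 10*2))² = (119 + (1 - 20))² = (119 - 19)² = 100² = 10000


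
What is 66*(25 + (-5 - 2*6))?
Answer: 528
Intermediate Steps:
66*(25 + (-5 - 2*6)) = 66*(25 + (-5 - 12)) = 66*(25 - 17) = 66*8 = 528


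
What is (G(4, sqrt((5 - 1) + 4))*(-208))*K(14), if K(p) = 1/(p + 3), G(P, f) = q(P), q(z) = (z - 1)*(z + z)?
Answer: -4992/17 ≈ -293.65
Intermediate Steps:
q(z) = 2*z*(-1 + z) (q(z) = (-1 + z)*(2*z) = 2*z*(-1 + z))
G(P, f) = 2*P*(-1 + P)
K(p) = 1/(3 + p)
(G(4, sqrt((5 - 1) + 4))*(-208))*K(14) = ((2*4*(-1 + 4))*(-208))/(3 + 14) = ((2*4*3)*(-208))/17 = (24*(-208))*(1/17) = -4992*1/17 = -4992/17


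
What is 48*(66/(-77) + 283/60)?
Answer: 6484/35 ≈ 185.26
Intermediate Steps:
48*(66/(-77) + 283/60) = 48*(66*(-1/77) + 283*(1/60)) = 48*(-6/7 + 283/60) = 48*(1621/420) = 6484/35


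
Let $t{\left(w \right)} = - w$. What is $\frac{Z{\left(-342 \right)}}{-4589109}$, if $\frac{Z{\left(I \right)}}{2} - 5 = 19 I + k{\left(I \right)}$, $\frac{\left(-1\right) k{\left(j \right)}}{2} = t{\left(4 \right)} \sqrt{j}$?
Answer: $\frac{12986}{4589109} - \frac{16 i \sqrt{38}}{1529703} \approx 0.0028297 - 6.4477 \cdot 10^{-5} i$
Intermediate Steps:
$k{\left(j \right)} = 8 \sqrt{j}$ ($k{\left(j \right)} = - 2 \left(-1\right) 4 \sqrt{j} = - 2 \left(- 4 \sqrt{j}\right) = 8 \sqrt{j}$)
$Z{\left(I \right)} = 10 + 16 \sqrt{I} + 38 I$ ($Z{\left(I \right)} = 10 + 2 \left(19 I + 8 \sqrt{I}\right) = 10 + 2 \left(8 \sqrt{I} + 19 I\right) = 10 + \left(16 \sqrt{I} + 38 I\right) = 10 + 16 \sqrt{I} + 38 I$)
$\frac{Z{\left(-342 \right)}}{-4589109} = \frac{10 + 16 \sqrt{-342} + 38 \left(-342\right)}{-4589109} = \left(10 + 16 \cdot 3 i \sqrt{38} - 12996\right) \left(- \frac{1}{4589109}\right) = \left(10 + 48 i \sqrt{38} - 12996\right) \left(- \frac{1}{4589109}\right) = \left(-12986 + 48 i \sqrt{38}\right) \left(- \frac{1}{4589109}\right) = \frac{12986}{4589109} - \frac{16 i \sqrt{38}}{1529703}$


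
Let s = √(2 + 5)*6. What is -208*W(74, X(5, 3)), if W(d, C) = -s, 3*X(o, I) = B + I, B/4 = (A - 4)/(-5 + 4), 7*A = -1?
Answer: 1248*√7 ≈ 3301.9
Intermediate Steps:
A = -⅐ (A = (⅐)*(-1) = -⅐ ≈ -0.14286)
B = 116/7 (B = 4*((-⅐ - 4)/(-5 + 4)) = 4*(-29/7/(-1)) = 4*(-29/7*(-1)) = 4*(29/7) = 116/7 ≈ 16.571)
X(o, I) = 116/21 + I/3 (X(o, I) = (116/7 + I)/3 = 116/21 + I/3)
s = 6*√7 (s = √7*6 = 6*√7 ≈ 15.875)
W(d, C) = -6*√7
-208*W(74, X(5, 3)) = -(-1248)*√7 = 1248*√7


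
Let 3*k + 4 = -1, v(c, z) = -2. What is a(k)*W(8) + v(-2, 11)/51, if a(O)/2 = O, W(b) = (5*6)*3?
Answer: -15302/51 ≈ -300.04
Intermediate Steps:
W(b) = 90 (W(b) = 30*3 = 90)
k = -5/3 (k = -4/3 + (1/3)*(-1) = -4/3 - 1/3 = -5/3 ≈ -1.6667)
a(O) = 2*O
a(k)*W(8) + v(-2, 11)/51 = (2*(-5/3))*90 - 2/51 = -10/3*90 - 2*1/51 = -300 - 2/51 = -15302/51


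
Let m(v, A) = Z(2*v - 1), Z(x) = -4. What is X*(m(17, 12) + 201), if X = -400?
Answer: -78800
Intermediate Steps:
m(v, A) = -4
X*(m(17, 12) + 201) = -400*(-4 + 201) = -400*197 = -78800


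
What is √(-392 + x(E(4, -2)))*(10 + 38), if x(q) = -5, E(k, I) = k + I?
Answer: 48*I*√397 ≈ 956.39*I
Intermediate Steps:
E(k, I) = I + k
√(-392 + x(E(4, -2)))*(10 + 38) = √(-392 - 5)*(10 + 38) = √(-397)*48 = (I*√397)*48 = 48*I*√397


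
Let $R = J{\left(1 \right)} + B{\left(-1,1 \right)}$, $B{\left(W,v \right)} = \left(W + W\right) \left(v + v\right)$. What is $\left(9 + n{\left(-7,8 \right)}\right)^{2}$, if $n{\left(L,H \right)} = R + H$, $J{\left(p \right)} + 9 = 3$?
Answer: $49$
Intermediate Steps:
$B{\left(W,v \right)} = 4 W v$ ($B{\left(W,v \right)} = 2 W 2 v = 4 W v$)
$J{\left(p \right)} = -6$ ($J{\left(p \right)} = -9 + 3 = -6$)
$R = -10$ ($R = -6 + 4 \left(-1\right) 1 = -6 - 4 = -10$)
$n{\left(L,H \right)} = -10 + H$
$\left(9 + n{\left(-7,8 \right)}\right)^{2} = \left(9 + \left(-10 + 8\right)\right)^{2} = \left(9 - 2\right)^{2} = 7^{2} = 49$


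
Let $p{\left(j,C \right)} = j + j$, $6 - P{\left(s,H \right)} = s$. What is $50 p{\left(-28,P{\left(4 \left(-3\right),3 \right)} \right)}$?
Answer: $-2800$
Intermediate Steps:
$P{\left(s,H \right)} = 6 - s$
$p{\left(j,C \right)} = 2 j$
$50 p{\left(-28,P{\left(4 \left(-3\right),3 \right)} \right)} = 50 \cdot 2 \left(-28\right) = 50 \left(-56\right) = -2800$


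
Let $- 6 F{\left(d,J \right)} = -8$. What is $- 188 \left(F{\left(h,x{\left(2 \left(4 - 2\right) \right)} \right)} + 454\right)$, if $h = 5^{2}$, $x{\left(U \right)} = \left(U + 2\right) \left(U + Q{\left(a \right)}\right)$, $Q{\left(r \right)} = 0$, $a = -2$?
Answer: $- \frac{256808}{3} \approx -85603.0$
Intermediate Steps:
$x{\left(U \right)} = U \left(2 + U\right)$ ($x{\left(U \right)} = \left(U + 2\right) \left(U + 0\right) = \left(2 + U\right) U = U \left(2 + U\right)$)
$h = 25$
$F{\left(d,J \right)} = \frac{4}{3}$ ($F{\left(d,J \right)} = \left(- \frac{1}{6}\right) \left(-8\right) = \frac{4}{3}$)
$- 188 \left(F{\left(h,x{\left(2 \left(4 - 2\right) \right)} \right)} + 454\right) = - 188 \left(\frac{4}{3} + 454\right) = \left(-188\right) \frac{1366}{3} = - \frac{256808}{3}$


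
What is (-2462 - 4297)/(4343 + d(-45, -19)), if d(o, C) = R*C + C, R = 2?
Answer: -6759/4286 ≈ -1.5770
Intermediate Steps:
d(o, C) = 3*C (d(o, C) = 2*C + C = 3*C)
(-2462 - 4297)/(4343 + d(-45, -19)) = (-2462 - 4297)/(4343 + 3*(-19)) = -6759/(4343 - 57) = -6759/4286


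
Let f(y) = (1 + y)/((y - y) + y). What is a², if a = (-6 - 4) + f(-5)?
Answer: 2116/25 ≈ 84.640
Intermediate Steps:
f(y) = (1 + y)/y (f(y) = (1 + y)/(0 + y) = (1 + y)/y)
a = -46/5 (a = (-6 - 4) + (1 - 5)/(-5) = -10 - ⅕*(-4) = -10 + ⅘ = -46/5 ≈ -9.2000)
a² = (-46/5)² = 2116/25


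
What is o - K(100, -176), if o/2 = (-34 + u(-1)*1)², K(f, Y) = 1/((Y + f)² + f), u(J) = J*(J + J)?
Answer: 12034047/5876 ≈ 2048.0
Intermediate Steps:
u(J) = 2*J² (u(J) = J*(2*J) = 2*J²)
K(f, Y) = 1/(f + (Y + f)²)
o = 2048 (o = 2*(-34 + (2*(-1)²)*1)² = 2*(-34 + (2*1)*1)² = 2*(-34 + 2*1)² = 2*(-34 + 2)² = 2*(-32)² = 2*1024 = 2048)
o - K(100, -176) = 2048 - 1/(100 + (-176 + 100)²) = 2048 - 1/(100 + (-76)²) = 2048 - 1/(100 + 5776) = 2048 - 1/5876 = 12034047/5876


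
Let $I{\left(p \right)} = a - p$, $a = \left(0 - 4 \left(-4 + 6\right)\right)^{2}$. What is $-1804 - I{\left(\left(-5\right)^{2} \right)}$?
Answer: $-1843$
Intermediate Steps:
$a = 64$ ($a = \left(0 - 8\right)^{2} = \left(-8\right)^{2} = 64$)
$I{\left(p \right)} = 64 - p$
$-1804 - I{\left(\left(-5\right)^{2} \right)} = -1804 - \left(64 - \left(-5\right)^{2}\right) = -1804 - \left(64 - 25\right) = -1804 - 39 = -1843$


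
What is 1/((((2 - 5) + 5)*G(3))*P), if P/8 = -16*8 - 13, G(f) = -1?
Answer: 1/2256 ≈ 0.00044326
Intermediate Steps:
P = -1128 (P = 8*(-16*8 - 13) = 8*(-128 - 13) = 8*(-141) = -1128)
1/((((2 - 5) + 5)*G(3))*P) = 1/((((2 - 5) + 5)*(-1))*(-1128)) = 1/(((-3 + 5)*(-1))*(-1128)) = 1/((2*(-1))*(-1128)) = 1/(-2*(-1128)) = 1/2256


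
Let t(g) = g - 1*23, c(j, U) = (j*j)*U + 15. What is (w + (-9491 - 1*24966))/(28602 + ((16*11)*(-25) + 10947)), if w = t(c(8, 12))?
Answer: -33697/35149 ≈ -0.95869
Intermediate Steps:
c(j, U) = 15 + U*j² (c(j, U) = j²*U + 15 = U*j² + 15 = 15 + U*j²)
t(g) = -23 + g (t(g) = g - 23 = -23 + g)
w = 760 (w = -23 + (15 + 12*8²) = -23 + (15 + 12*64) = -23 + (15 + 768) = -23 + 783 = 760)
(w + (-9491 - 1*24966))/(28602 + ((16*11)*(-25) + 10947)) = (760 + (-9491 - 1*24966))/(28602 + ((16*11)*(-25) + 10947)) = (760 + (-9491 - 24966))/(28602 + (176*(-25) + 10947)) = (760 - 34457)/(28602 + (-4400 + 10947)) = -33697/(28602 + 6547) = -33697/35149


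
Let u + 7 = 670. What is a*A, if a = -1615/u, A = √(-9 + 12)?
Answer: -95*√3/39 ≈ -4.2191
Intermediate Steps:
u = 663 (u = -7 + 670 = 663)
A = √3 ≈ 1.7320
a = -95/39 (a = -1615/663 = -1615*1/663 = -95/39 ≈ -2.4359)
a*A = -95*√3/39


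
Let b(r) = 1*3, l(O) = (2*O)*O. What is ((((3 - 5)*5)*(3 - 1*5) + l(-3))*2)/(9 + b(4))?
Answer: 19/3 ≈ 6.3333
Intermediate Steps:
l(O) = 2*O²
b(r) = 3
((((3 - 5)*5)*(3 - 1*5) + l(-3))*2)/(9 + b(4)) = ((((3 - 5)*5)*(3 - 1*5) + 2*(-3)²)*2)/(9 + 3) = (((-2*5)*(3 - 5) + 2*9)*2)/12 = ((-10*(-2) + 18)*2)*(1/12) = ((20 + 18)*2)*(1/12) = (38*2)*(1/12) = 76*(1/12) = 19/3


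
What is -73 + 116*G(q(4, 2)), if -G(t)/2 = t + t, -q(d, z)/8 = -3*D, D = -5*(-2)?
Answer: -111433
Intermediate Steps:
D = 10
q(d, z) = 240 (q(d, z) = -(-24)*10 = -8*(-30) = 240)
G(t) = -4*t (G(t) = -2*(t + t) = -4*t)
-73 + 116*G(q(4, 2)) = -73 + 116*(-4*240) = -73 + 116*(-960) = -73 - 111360 = -111433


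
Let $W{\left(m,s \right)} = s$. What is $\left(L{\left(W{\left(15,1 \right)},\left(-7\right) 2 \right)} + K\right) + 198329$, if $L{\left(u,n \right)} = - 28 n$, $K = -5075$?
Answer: $193646$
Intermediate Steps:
$\left(L{\left(W{\left(15,1 \right)},\left(-7\right) 2 \right)} + K\right) + 198329 = \left(- 28 \left(\left(-7\right) 2\right) - 5075\right) + 198329 = \left(\left(-28\right) \left(-14\right) - 5075\right) + 198329 = \left(392 - 5075\right) + 198329 = -4683 + 198329 = 193646$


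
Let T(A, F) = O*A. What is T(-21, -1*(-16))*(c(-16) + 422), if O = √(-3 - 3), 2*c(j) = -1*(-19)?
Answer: -18123*I*√6/2 ≈ -22196.0*I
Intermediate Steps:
c(j) = 19/2 (c(j) = (-1*(-19))/2 = (½)*19 = 19/2)
O = I*√6 (O = √(-6) = I*√6 ≈ 2.4495*I)
T(A, F) = I*A*√6 (T(A, F) = (I*√6)*A = I*A*√6)
T(-21, -1*(-16))*(c(-16) + 422) = (I*(-21)*√6)*(19/2 + 422) = -21*I*√6*(863/2) = -18123*I*√6/2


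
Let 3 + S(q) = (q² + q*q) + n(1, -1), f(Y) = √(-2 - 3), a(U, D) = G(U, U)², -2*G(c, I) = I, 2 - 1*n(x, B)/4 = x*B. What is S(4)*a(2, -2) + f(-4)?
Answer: 41 + I*√5 ≈ 41.0 + 2.2361*I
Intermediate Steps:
n(x, B) = 8 - 4*B*x (n(x, B) = 8 - 4*x*B = 8 - 4*B*x)
G(c, I) = -I/2
a(U, D) = U²/4 (a(U, D) = (-U/2)² = U²/4)
f(Y) = I*√5 (f(Y) = √(-5) = I*√5)
S(q) = 9 + 2*q² (S(q) = -3 + ((q² + q*q) + (8 - 4*(-1)*1)) = -3 + ((q² + q²) + (8 + 4)) = -3 + (2*q² + 12) = -3 + (12 + 2*q²) = 9 + 2*q²)
S(4)*a(2, -2) + f(-4) = (9 + 2*4²)*((¼)*2²) + I*√5 = (9 + 2*16)*((¼)*4) + I*√5 = (9 + 32)*1 + I*√5 = 41*1 + I*√5 = 41 + I*√5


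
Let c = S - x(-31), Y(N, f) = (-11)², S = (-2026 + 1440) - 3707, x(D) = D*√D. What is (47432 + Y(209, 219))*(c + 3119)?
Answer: -55827222 + 1474143*I*√31 ≈ -5.5827e+7 + 8.2077e+6*I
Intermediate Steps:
x(D) = D^(3/2)
S = -4293 (S = -586 - 3707 = -4293)
Y(N, f) = 121
c = -4293 + 31*I*√31 (c = -4293 - (-31)^(3/2) = -4293 - (-31)*I*√31 = -4293 + 31*I*√31 ≈ -4293.0 + 172.6*I)
(47432 + Y(209, 219))*(c + 3119) = (47432 + 121)*((-4293 + 31*I*√31) + 3119) = 47553*(-1174 + 31*I*√31) = -55827222 + 1474143*I*√31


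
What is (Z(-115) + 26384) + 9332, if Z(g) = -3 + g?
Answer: 35598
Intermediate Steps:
(Z(-115) + 26384) + 9332 = ((-3 - 115) + 26384) + 9332 = (-118 + 26384) + 9332 = 26266 + 9332 = 35598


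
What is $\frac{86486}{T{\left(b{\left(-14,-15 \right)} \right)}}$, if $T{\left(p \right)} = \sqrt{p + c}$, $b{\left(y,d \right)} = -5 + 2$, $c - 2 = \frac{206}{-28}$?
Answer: $- \frac{86486 i \sqrt{182}}{39} \approx - 29917.0 i$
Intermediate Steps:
$c = - \frac{75}{14}$ ($c = 2 + \frac{206}{-28} = 2 + 206 \left(- \frac{1}{28}\right) = 2 - \frac{103}{14} = - \frac{75}{14} \approx -5.3571$)
$b{\left(y,d \right)} = -3$
$T{\left(p \right)} = \sqrt{- \frac{75}{14} + p}$ ($T{\left(p \right)} = \sqrt{p - \frac{75}{14}} = \sqrt{- \frac{75}{14} + p}$)
$\frac{86486}{T{\left(b{\left(-14,-15 \right)} \right)}} = \frac{86486}{\frac{1}{14} \sqrt{-1050 + 196 \left(-3\right)}} = \frac{86486}{\frac{1}{14} \sqrt{-1050 - 588}} = \frac{86486}{\frac{1}{14} \sqrt{-1638}} = \frac{86486}{\frac{1}{14} \cdot 3 i \sqrt{182}} = \frac{86486}{\frac{3}{14} i \sqrt{182}} = 86486 \left(- \frac{i \sqrt{182}}{39}\right) = - \frac{86486 i \sqrt{182}}{39}$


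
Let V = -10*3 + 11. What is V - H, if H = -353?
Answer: 334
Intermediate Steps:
V = -19 (V = -30 + 11 = -19)
V - H = -19 - 1*(-353) = -19 + 353 = 334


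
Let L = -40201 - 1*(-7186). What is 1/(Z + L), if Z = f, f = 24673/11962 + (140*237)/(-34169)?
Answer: -408729578/13493760865093 ≈ -3.0290e-5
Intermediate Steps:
f = 446152577/408729578 (f = 24673*(1/11962) + 33180*(-1/34169) = 24673/11962 - 33180/34169 = 446152577/408729578 ≈ 1.0916)
Z = 446152577/408729578 ≈ 1.0916
L = -33015 (L = -40201 + 7186 = -33015)
1/(Z + L) = 1/(446152577/408729578 - 33015) = 1/(-13493760865093/408729578) = -408729578/13493760865093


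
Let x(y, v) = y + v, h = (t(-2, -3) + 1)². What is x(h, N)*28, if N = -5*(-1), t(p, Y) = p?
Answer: 168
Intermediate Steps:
h = 1 (h = (-2 + 1)² = (-1)² = 1)
N = 5
x(y, v) = v + y
x(h, N)*28 = (5 + 1)*28 = 6*28 = 168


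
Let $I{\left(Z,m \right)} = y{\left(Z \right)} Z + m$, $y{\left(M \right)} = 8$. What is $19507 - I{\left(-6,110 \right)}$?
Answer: $19445$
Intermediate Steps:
$I{\left(Z,m \right)} = m + 8 Z$ ($I{\left(Z,m \right)} = 8 Z + m = m + 8 Z$)
$19507 - I{\left(-6,110 \right)} = 19507 - \left(110 + 8 \left(-6\right)\right) = 19507 - \left(110 - 48\right) = 19507 - 62 = 19445$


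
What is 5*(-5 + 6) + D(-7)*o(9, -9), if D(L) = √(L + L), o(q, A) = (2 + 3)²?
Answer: 5 + 25*I*√14 ≈ 5.0 + 93.541*I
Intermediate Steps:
o(q, A) = 25 (o(q, A) = 5² = 25)
D(L) = √2*√L (D(L) = √(2*L) = √2*√L)
5*(-5 + 6) + D(-7)*o(9, -9) = 5*(-5 + 6) + (√2*√(-7))*25 = 5*1 + (√2*(I*√7))*25 = 5 + (I*√14)*25 = 5 + 25*I*√14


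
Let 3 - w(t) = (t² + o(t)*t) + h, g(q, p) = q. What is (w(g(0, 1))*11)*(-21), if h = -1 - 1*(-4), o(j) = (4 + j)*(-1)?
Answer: 0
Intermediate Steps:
o(j) = -4 - j
h = 3 (h = -1 + 4 = 3)
w(t) = -t² - t*(-4 - t) (w(t) = 3 - ((t² + (-4 - t)*t) + 3) = 3 - ((t² + t*(-4 - t)) + 3) = 3 - (3 + t² + t*(-4 - t)) = 3 + (-3 - t² - t*(-4 - t)) = -t² - t*(-4 - t))
(w(g(0, 1))*11)*(-21) = ((4*0)*11)*(-21) = (0*11)*(-21) = 0*(-21) = 0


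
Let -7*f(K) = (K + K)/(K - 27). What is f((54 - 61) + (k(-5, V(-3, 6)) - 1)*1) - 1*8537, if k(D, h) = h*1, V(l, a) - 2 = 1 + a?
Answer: -776866/91 ≈ -8537.0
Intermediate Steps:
V(l, a) = 3 + a (V(l, a) = 2 + (1 + a) = 3 + a)
k(D, h) = h
f(K) = -2*K/(7*(-27 + K)) (f(K) = -(K + K)/(7*(K - 27)) = -2*K/(7*(-27 + K)))
f((54 - 61) + (k(-5, V(-3, 6)) - 1)*1) - 1*8537 = -2*((54 - 61) + ((3 + 6) - 1)*1)/(-189 + 7*((54 - 61) + ((3 + 6) - 1)*1)) - 1*8537 = -2*(-7 + (9 - 1)*1)/(-189 + 7*(-7 + (9 - 1)*1)) - 8537 = -2*(-7 + 8*1)/(-189 + 7*(-7 + 8*1)) - 8537 = -2*(-7 + 8)/(-189 + 7*(-7 + 8)) - 8537 = -2*1/(-189 + 7*1) - 8537 = -2*1/(-189 + 7) - 8537 = -2*1/(-182) - 8537 = -2*1*(-1/182) - 8537 = 1/91 - 8537 = -776866/91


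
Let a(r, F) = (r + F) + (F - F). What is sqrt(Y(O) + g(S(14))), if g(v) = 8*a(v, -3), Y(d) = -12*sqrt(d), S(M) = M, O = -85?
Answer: 2*sqrt(22 - 3*I*sqrt(85)) ≈ 10.709 - 5.1655*I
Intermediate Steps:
a(r, F) = F + r (a(r, F) = (F + r) + 0 = F + r)
g(v) = -24 + 8*v (g(v) = 8*(-3 + v) = -24 + 8*v)
sqrt(Y(O) + g(S(14))) = sqrt(-12*I*sqrt(85) + (-24 + 8*14)) = sqrt(-12*I*sqrt(85) + (-24 + 112)) = sqrt(-12*I*sqrt(85) + 88) = sqrt(88 - 12*I*sqrt(85))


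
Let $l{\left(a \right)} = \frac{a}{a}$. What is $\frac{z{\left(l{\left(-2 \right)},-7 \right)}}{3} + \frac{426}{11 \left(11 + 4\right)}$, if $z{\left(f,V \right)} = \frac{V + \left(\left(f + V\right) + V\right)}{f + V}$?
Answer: $\frac{1828}{495} \approx 3.6929$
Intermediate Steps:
$l{\left(a \right)} = 1$
$z{\left(f,V \right)} = \frac{f + 3 V}{V + f}$ ($z{\left(f,V \right)} = \frac{V + \left(\left(V + f\right) + V\right)}{V + f} = \frac{V + \left(f + 2 V\right)}{V + f} = \frac{f + 3 V}{V + f}$)
$\frac{z{\left(l{\left(-2 \right)},-7 \right)}}{3} + \frac{426}{11 \left(11 + 4\right)} = \frac{\frac{1}{-7 + 1} \left(1 + 3 \left(-7\right)\right)}{3} + \frac{426}{11 \left(11 + 4\right)} = \frac{1 - 21}{-6} \cdot \frac{1}{3} + \frac{426}{11 \cdot 15} = \left(- \frac{1}{6}\right) \left(-20\right) \frac{1}{3} + \frac{426}{165} = \frac{10}{3} \cdot \frac{1}{3} + 426 \cdot \frac{1}{165} = \frac{10}{9} + \frac{142}{55} = \frac{1828}{495}$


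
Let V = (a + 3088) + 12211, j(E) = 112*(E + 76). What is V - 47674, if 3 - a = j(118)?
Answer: -54100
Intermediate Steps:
j(E) = 8512 + 112*E (j(E) = 112*(76 + E) = 8512 + 112*E)
a = -21725 (a = 3 - (8512 + 112*118) = 3 - (8512 + 13216) = 3 - 1*21728 = 3 - 21728 = -21725)
V = -6426 (V = (-21725 + 3088) + 12211 = -18637 + 12211 = -6426)
V - 47674 = -6426 - 47674 = -54100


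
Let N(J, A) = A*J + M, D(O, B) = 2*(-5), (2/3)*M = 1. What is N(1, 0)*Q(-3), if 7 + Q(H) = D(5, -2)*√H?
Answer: -21/2 - 15*I*√3 ≈ -10.5 - 25.981*I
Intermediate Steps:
M = 3/2 (M = (3/2)*1 = 3/2 ≈ 1.5000)
D(O, B) = -10
N(J, A) = 3/2 + A*J (N(J, A) = A*J + 3/2 = 3/2 + A*J)
Q(H) = -7 - 10*√H
N(1, 0)*Q(-3) = (3/2 + 0*1)*(-7 - 10*I*√3) = (3/2 + 0)*(-7 - 10*I*√3) = 3*(-7 - 10*I*√3)/2 = -21/2 - 15*I*√3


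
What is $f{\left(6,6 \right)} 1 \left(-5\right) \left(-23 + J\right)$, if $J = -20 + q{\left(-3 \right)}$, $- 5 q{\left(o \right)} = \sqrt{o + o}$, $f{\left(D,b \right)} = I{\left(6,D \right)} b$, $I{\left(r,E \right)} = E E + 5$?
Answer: $52890 + 246 i \sqrt{6} \approx 52890.0 + 602.57 i$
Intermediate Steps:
$I{\left(r,E \right)} = 5 + E^{2}$ ($I{\left(r,E \right)} = E^{2} + 5 = 5 + E^{2}$)
$f{\left(D,b \right)} = b \left(5 + D^{2}\right)$ ($f{\left(D,b \right)} = \left(5 + D^{2}\right) b = b \left(5 + D^{2}\right)$)
$q{\left(o \right)} = - \frac{\sqrt{2} \sqrt{o}}{5}$ ($q{\left(o \right)} = - \frac{\sqrt{o + o}}{5} = - \frac{\sqrt{2 o}}{5} = - \frac{\sqrt{2} \sqrt{o}}{5}$)
$J = -20 - \frac{i \sqrt{6}}{5}$ ($J = -20 - \frac{\sqrt{2} \sqrt{-3}}{5} = -20 - \frac{\sqrt{2} i \sqrt{3}}{5} = -20 - \frac{i \sqrt{6}}{5} \approx -20.0 - 0.4899 i$)
$f{\left(6,6 \right)} 1 \left(-5\right) \left(-23 + J\right) = 6 \left(5 + 6^{2}\right) 1 \left(-5\right) \left(-23 - \left(20 + \frac{i \sqrt{6}}{5}\right)\right) = 6 \left(5 + 36\right) 1 \left(-5\right) \left(-43 - \frac{i \sqrt{6}}{5}\right) = 6 \cdot 41 \cdot 1 \left(-5\right) \left(-43 - \frac{i \sqrt{6}}{5}\right) = 246 \cdot 1 \left(-5\right) \left(-43 - \frac{i \sqrt{6}}{5}\right) = 246 \left(-5\right) \left(-43 - \frac{i \sqrt{6}}{5}\right) = - 1230 \left(-43 - \frac{i \sqrt{6}}{5}\right) = 52890 + 246 i \sqrt{6}$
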